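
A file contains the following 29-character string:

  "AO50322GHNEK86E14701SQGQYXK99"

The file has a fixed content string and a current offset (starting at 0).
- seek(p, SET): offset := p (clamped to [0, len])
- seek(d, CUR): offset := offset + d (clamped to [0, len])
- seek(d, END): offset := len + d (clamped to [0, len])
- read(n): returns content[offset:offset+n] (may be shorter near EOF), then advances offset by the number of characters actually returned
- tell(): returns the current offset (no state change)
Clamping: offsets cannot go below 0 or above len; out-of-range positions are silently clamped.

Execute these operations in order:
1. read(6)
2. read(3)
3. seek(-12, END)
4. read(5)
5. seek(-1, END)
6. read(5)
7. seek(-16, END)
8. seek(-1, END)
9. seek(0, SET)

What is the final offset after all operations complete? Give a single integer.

After 1 (read(6)): returned 'AO5032', offset=6
After 2 (read(3)): returned '2GH', offset=9
After 3 (seek(-12, END)): offset=17
After 4 (read(5)): returned '701SQ', offset=22
After 5 (seek(-1, END)): offset=28
After 6 (read(5)): returned '9', offset=29
After 7 (seek(-16, END)): offset=13
After 8 (seek(-1, END)): offset=28
After 9 (seek(0, SET)): offset=0

Answer: 0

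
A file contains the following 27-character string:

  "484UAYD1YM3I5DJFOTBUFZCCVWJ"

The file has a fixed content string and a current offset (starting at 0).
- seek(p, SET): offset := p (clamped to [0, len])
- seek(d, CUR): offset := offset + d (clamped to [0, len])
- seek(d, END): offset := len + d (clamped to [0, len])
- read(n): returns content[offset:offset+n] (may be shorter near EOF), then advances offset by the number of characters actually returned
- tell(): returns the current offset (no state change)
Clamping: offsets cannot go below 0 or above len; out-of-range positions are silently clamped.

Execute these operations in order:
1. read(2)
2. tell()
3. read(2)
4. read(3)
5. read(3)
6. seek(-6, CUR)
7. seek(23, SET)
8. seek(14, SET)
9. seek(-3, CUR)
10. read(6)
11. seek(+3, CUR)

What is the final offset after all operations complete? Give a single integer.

Answer: 20

Derivation:
After 1 (read(2)): returned '48', offset=2
After 2 (tell()): offset=2
After 3 (read(2)): returned '4U', offset=4
After 4 (read(3)): returned 'AYD', offset=7
After 5 (read(3)): returned '1YM', offset=10
After 6 (seek(-6, CUR)): offset=4
After 7 (seek(23, SET)): offset=23
After 8 (seek(14, SET)): offset=14
After 9 (seek(-3, CUR)): offset=11
After 10 (read(6)): returned 'I5DJFO', offset=17
After 11 (seek(+3, CUR)): offset=20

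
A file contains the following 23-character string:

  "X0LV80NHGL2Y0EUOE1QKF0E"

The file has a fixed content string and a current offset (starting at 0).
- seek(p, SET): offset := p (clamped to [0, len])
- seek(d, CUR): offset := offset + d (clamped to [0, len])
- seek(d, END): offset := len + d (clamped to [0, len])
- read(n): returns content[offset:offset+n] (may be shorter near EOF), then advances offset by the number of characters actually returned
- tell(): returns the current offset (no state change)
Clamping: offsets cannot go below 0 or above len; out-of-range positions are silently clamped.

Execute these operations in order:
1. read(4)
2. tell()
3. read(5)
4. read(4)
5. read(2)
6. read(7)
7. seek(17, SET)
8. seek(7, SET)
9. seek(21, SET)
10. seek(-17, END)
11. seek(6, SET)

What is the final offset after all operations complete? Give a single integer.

Answer: 6

Derivation:
After 1 (read(4)): returned 'X0LV', offset=4
After 2 (tell()): offset=4
After 3 (read(5)): returned '80NHG', offset=9
After 4 (read(4)): returned 'L2Y0', offset=13
After 5 (read(2)): returned 'EU', offset=15
After 6 (read(7)): returned 'OE1QKF0', offset=22
After 7 (seek(17, SET)): offset=17
After 8 (seek(7, SET)): offset=7
After 9 (seek(21, SET)): offset=21
After 10 (seek(-17, END)): offset=6
After 11 (seek(6, SET)): offset=6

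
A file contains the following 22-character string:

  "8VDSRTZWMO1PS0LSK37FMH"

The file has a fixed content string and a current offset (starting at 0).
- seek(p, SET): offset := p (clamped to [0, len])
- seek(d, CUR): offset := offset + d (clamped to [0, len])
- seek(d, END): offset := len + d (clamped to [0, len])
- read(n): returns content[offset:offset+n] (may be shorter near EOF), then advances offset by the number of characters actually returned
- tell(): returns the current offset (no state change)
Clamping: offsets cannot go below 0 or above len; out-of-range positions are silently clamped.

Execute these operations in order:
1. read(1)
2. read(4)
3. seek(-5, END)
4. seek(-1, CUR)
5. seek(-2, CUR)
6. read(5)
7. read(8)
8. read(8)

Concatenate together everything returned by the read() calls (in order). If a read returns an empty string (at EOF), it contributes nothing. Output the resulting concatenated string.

Answer: 8VDSRLSK37FMH

Derivation:
After 1 (read(1)): returned '8', offset=1
After 2 (read(4)): returned 'VDSR', offset=5
After 3 (seek(-5, END)): offset=17
After 4 (seek(-1, CUR)): offset=16
After 5 (seek(-2, CUR)): offset=14
After 6 (read(5)): returned 'LSK37', offset=19
After 7 (read(8)): returned 'FMH', offset=22
After 8 (read(8)): returned '', offset=22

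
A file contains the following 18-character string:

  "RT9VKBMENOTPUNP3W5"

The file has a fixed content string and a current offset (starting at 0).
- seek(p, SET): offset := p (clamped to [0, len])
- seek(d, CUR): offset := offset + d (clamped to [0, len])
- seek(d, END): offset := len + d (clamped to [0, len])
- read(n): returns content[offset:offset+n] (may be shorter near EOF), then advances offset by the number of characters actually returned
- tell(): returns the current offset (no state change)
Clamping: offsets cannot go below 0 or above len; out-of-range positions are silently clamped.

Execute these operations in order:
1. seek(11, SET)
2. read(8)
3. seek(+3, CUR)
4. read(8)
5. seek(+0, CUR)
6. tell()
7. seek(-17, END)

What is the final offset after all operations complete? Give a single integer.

Answer: 1

Derivation:
After 1 (seek(11, SET)): offset=11
After 2 (read(8)): returned 'PUNP3W5', offset=18
After 3 (seek(+3, CUR)): offset=18
After 4 (read(8)): returned '', offset=18
After 5 (seek(+0, CUR)): offset=18
After 6 (tell()): offset=18
After 7 (seek(-17, END)): offset=1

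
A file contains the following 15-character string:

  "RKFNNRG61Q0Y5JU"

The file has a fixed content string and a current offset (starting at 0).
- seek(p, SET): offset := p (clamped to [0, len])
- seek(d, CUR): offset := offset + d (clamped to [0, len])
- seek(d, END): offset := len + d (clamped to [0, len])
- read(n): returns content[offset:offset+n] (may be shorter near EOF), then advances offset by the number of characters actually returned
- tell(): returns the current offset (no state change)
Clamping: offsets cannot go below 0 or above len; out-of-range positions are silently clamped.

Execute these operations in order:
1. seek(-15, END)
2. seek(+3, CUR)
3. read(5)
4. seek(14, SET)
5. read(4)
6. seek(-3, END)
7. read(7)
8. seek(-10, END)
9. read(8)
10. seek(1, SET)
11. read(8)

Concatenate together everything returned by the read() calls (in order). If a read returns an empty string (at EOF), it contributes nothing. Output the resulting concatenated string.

After 1 (seek(-15, END)): offset=0
After 2 (seek(+3, CUR)): offset=3
After 3 (read(5)): returned 'NNRG6', offset=8
After 4 (seek(14, SET)): offset=14
After 5 (read(4)): returned 'U', offset=15
After 6 (seek(-3, END)): offset=12
After 7 (read(7)): returned '5JU', offset=15
After 8 (seek(-10, END)): offset=5
After 9 (read(8)): returned 'RG61Q0Y5', offset=13
After 10 (seek(1, SET)): offset=1
After 11 (read(8)): returned 'KFNNRG61', offset=9

Answer: NNRG6U5JURG61Q0Y5KFNNRG61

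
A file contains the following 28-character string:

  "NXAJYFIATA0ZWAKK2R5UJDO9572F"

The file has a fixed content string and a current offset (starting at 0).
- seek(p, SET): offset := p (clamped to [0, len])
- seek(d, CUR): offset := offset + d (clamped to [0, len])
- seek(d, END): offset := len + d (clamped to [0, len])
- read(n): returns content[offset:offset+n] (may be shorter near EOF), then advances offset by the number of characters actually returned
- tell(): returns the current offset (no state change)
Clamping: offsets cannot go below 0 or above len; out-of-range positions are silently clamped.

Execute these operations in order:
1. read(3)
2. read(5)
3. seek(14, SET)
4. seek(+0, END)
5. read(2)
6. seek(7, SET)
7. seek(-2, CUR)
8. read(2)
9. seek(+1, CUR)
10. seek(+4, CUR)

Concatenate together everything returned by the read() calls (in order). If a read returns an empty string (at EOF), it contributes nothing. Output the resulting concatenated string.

After 1 (read(3)): returned 'NXA', offset=3
After 2 (read(5)): returned 'JYFIA', offset=8
After 3 (seek(14, SET)): offset=14
After 4 (seek(+0, END)): offset=28
After 5 (read(2)): returned '', offset=28
After 6 (seek(7, SET)): offset=7
After 7 (seek(-2, CUR)): offset=5
After 8 (read(2)): returned 'FI', offset=7
After 9 (seek(+1, CUR)): offset=8
After 10 (seek(+4, CUR)): offset=12

Answer: NXAJYFIAFI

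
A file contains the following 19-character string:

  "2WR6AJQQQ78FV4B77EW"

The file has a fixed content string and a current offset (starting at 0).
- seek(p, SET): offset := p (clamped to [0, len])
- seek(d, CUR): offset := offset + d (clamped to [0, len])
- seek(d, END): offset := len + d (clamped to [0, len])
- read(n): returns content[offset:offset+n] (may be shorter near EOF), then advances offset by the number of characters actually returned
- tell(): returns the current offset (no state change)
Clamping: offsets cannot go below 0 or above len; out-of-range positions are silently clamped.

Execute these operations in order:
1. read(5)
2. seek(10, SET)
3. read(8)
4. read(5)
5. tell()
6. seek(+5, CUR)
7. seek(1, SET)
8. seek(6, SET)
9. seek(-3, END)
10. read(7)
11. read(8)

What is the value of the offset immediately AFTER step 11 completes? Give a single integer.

After 1 (read(5)): returned '2WR6A', offset=5
After 2 (seek(10, SET)): offset=10
After 3 (read(8)): returned '8FV4B77E', offset=18
After 4 (read(5)): returned 'W', offset=19
After 5 (tell()): offset=19
After 6 (seek(+5, CUR)): offset=19
After 7 (seek(1, SET)): offset=1
After 8 (seek(6, SET)): offset=6
After 9 (seek(-3, END)): offset=16
After 10 (read(7)): returned '7EW', offset=19
After 11 (read(8)): returned '', offset=19

Answer: 19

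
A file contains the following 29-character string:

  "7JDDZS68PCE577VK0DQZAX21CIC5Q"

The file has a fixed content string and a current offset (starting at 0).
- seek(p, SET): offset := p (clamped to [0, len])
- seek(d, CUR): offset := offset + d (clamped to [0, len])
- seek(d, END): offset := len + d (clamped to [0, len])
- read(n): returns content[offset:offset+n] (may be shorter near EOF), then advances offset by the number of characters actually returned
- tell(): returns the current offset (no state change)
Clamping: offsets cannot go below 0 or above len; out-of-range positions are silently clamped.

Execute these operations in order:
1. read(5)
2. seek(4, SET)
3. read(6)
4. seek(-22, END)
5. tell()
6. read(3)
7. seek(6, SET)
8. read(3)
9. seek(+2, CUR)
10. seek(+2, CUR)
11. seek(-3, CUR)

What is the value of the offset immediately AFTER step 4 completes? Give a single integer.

After 1 (read(5)): returned '7JDDZ', offset=5
After 2 (seek(4, SET)): offset=4
After 3 (read(6)): returned 'ZS68PC', offset=10
After 4 (seek(-22, END)): offset=7

Answer: 7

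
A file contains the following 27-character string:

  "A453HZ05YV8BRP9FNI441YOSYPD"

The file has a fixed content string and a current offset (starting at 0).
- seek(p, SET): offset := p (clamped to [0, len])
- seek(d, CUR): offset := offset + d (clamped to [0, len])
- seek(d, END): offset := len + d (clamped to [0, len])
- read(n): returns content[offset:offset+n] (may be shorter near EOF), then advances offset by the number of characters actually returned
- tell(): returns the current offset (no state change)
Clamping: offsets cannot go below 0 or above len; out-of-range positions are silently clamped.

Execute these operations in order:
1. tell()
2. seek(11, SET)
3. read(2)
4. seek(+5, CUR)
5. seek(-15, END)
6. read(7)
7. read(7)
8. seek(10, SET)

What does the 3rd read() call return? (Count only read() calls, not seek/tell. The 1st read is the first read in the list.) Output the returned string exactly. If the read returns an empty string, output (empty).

After 1 (tell()): offset=0
After 2 (seek(11, SET)): offset=11
After 3 (read(2)): returned 'BR', offset=13
After 4 (seek(+5, CUR)): offset=18
After 5 (seek(-15, END)): offset=12
After 6 (read(7)): returned 'RP9FNI4', offset=19
After 7 (read(7)): returned '41YOSYP', offset=26
After 8 (seek(10, SET)): offset=10

Answer: 41YOSYP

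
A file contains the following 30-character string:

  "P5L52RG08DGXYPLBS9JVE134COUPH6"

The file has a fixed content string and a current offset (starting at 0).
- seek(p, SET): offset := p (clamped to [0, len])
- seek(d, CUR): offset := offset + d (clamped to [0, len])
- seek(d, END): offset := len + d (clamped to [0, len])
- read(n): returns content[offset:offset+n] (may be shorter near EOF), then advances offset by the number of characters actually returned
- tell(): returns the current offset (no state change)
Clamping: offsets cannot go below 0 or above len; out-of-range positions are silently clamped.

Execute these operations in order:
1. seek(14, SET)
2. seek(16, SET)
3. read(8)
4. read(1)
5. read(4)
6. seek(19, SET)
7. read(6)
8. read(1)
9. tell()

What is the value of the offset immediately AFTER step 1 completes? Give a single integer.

After 1 (seek(14, SET)): offset=14

Answer: 14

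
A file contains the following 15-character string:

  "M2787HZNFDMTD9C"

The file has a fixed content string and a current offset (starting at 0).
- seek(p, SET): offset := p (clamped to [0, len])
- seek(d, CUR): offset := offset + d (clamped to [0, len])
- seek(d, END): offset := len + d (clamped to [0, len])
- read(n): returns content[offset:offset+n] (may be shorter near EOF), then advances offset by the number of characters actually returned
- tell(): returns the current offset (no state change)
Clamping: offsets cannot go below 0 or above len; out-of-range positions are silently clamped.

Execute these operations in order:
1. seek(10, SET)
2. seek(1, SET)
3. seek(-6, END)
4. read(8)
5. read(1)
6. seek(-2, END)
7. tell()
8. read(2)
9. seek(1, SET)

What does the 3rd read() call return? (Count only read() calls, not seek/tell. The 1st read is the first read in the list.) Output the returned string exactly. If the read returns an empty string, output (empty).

Answer: 9C

Derivation:
After 1 (seek(10, SET)): offset=10
After 2 (seek(1, SET)): offset=1
After 3 (seek(-6, END)): offset=9
After 4 (read(8)): returned 'DMTD9C', offset=15
After 5 (read(1)): returned '', offset=15
After 6 (seek(-2, END)): offset=13
After 7 (tell()): offset=13
After 8 (read(2)): returned '9C', offset=15
After 9 (seek(1, SET)): offset=1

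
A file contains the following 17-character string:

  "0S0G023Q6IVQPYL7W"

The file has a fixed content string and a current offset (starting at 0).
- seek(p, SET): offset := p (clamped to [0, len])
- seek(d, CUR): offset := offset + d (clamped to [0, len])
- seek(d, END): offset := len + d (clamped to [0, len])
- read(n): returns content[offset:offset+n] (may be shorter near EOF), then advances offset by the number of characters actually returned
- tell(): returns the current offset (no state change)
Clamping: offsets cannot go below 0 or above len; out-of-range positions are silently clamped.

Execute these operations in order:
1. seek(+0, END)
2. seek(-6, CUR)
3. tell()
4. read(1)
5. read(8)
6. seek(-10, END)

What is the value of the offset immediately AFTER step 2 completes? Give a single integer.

Answer: 11

Derivation:
After 1 (seek(+0, END)): offset=17
After 2 (seek(-6, CUR)): offset=11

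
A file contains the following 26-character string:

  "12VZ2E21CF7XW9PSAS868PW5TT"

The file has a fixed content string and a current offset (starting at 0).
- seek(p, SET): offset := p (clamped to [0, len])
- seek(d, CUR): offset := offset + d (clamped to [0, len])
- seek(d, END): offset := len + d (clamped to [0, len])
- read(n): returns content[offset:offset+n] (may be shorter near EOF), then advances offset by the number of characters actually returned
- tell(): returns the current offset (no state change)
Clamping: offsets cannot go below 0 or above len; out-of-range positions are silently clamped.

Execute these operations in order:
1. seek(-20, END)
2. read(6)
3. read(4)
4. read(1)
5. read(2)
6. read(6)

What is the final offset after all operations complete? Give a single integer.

After 1 (seek(-20, END)): offset=6
After 2 (read(6)): returned '21CF7X', offset=12
After 3 (read(4)): returned 'W9PS', offset=16
After 4 (read(1)): returned 'A', offset=17
After 5 (read(2)): returned 'S8', offset=19
After 6 (read(6)): returned '68PW5T', offset=25

Answer: 25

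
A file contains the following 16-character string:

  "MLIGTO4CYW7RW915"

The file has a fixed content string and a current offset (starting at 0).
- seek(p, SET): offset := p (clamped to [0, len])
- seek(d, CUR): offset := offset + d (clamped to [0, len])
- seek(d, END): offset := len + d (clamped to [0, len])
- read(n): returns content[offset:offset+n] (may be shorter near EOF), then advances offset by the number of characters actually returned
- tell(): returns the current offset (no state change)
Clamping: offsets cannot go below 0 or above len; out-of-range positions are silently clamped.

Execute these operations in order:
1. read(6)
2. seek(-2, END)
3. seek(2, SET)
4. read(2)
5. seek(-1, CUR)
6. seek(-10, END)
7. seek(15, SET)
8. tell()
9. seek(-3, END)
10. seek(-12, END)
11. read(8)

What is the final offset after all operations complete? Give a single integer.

Answer: 12

Derivation:
After 1 (read(6)): returned 'MLIGTO', offset=6
After 2 (seek(-2, END)): offset=14
After 3 (seek(2, SET)): offset=2
After 4 (read(2)): returned 'IG', offset=4
After 5 (seek(-1, CUR)): offset=3
After 6 (seek(-10, END)): offset=6
After 7 (seek(15, SET)): offset=15
After 8 (tell()): offset=15
After 9 (seek(-3, END)): offset=13
After 10 (seek(-12, END)): offset=4
After 11 (read(8)): returned 'TO4CYW7R', offset=12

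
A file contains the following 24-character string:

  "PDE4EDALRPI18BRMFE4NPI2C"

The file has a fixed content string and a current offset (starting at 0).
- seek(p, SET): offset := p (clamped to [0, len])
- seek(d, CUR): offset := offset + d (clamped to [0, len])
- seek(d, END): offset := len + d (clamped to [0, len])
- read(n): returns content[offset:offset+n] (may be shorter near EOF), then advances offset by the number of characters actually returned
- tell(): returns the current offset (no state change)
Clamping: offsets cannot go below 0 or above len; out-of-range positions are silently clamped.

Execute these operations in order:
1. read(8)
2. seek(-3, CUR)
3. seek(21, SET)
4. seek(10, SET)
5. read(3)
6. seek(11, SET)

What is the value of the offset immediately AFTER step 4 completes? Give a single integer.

After 1 (read(8)): returned 'PDE4EDAL', offset=8
After 2 (seek(-3, CUR)): offset=5
After 3 (seek(21, SET)): offset=21
After 4 (seek(10, SET)): offset=10

Answer: 10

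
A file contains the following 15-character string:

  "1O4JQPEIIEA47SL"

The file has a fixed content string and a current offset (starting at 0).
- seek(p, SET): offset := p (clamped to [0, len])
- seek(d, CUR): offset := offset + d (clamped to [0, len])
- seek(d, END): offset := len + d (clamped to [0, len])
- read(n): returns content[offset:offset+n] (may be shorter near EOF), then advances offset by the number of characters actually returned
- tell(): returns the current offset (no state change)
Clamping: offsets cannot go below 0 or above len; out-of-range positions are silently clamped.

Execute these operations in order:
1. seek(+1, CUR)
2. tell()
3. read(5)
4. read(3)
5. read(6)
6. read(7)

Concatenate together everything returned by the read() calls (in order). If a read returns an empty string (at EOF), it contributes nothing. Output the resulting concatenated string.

After 1 (seek(+1, CUR)): offset=1
After 2 (tell()): offset=1
After 3 (read(5)): returned 'O4JQP', offset=6
After 4 (read(3)): returned 'EII', offset=9
After 5 (read(6)): returned 'EA47SL', offset=15
After 6 (read(7)): returned '', offset=15

Answer: O4JQPEIIEA47SL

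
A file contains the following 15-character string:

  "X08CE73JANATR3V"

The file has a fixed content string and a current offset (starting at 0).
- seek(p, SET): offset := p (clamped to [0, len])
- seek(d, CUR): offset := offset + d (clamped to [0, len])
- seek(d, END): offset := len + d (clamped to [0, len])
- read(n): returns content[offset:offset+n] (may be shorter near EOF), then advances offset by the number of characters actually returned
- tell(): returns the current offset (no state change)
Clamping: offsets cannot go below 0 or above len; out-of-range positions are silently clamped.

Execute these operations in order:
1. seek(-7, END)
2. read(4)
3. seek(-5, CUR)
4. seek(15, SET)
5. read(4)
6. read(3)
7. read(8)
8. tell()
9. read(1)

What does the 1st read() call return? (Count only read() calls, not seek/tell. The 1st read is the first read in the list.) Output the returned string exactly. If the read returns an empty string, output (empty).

Answer: ANAT

Derivation:
After 1 (seek(-7, END)): offset=8
After 2 (read(4)): returned 'ANAT', offset=12
After 3 (seek(-5, CUR)): offset=7
After 4 (seek(15, SET)): offset=15
After 5 (read(4)): returned '', offset=15
After 6 (read(3)): returned '', offset=15
After 7 (read(8)): returned '', offset=15
After 8 (tell()): offset=15
After 9 (read(1)): returned '', offset=15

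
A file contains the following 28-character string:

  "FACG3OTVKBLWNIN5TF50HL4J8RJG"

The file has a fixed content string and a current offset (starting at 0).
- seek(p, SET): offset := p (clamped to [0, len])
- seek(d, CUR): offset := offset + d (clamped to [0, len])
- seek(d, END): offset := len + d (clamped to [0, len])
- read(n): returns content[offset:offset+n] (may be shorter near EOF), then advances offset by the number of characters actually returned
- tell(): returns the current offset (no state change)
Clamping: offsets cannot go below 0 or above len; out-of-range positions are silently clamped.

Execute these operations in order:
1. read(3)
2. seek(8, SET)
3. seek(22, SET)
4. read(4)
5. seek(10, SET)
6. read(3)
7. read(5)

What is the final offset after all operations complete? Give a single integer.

After 1 (read(3)): returned 'FAC', offset=3
After 2 (seek(8, SET)): offset=8
After 3 (seek(22, SET)): offset=22
After 4 (read(4)): returned '4J8R', offset=26
After 5 (seek(10, SET)): offset=10
After 6 (read(3)): returned 'LWN', offset=13
After 7 (read(5)): returned 'IN5TF', offset=18

Answer: 18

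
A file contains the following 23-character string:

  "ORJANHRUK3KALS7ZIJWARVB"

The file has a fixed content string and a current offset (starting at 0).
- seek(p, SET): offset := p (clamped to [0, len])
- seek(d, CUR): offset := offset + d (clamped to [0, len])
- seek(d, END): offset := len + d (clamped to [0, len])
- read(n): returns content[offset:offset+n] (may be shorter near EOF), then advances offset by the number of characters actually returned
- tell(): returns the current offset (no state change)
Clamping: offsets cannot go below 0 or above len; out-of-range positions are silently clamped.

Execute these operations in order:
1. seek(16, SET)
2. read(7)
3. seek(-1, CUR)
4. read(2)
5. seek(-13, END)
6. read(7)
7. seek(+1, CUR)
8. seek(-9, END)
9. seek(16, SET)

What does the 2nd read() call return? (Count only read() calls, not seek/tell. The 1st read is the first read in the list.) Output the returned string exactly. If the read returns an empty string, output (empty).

After 1 (seek(16, SET)): offset=16
After 2 (read(7)): returned 'IJWARVB', offset=23
After 3 (seek(-1, CUR)): offset=22
After 4 (read(2)): returned 'B', offset=23
After 5 (seek(-13, END)): offset=10
After 6 (read(7)): returned 'KALS7ZI', offset=17
After 7 (seek(+1, CUR)): offset=18
After 8 (seek(-9, END)): offset=14
After 9 (seek(16, SET)): offset=16

Answer: B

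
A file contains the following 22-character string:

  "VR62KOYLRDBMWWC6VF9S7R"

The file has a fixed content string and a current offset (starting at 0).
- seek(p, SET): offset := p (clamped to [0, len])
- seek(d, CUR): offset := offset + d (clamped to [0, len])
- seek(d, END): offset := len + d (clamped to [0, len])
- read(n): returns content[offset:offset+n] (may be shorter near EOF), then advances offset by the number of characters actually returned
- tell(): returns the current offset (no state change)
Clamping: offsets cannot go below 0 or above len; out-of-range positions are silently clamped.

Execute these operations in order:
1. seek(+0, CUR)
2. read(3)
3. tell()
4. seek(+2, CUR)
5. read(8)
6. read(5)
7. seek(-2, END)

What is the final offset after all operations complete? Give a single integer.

Answer: 20

Derivation:
After 1 (seek(+0, CUR)): offset=0
After 2 (read(3)): returned 'VR6', offset=3
After 3 (tell()): offset=3
After 4 (seek(+2, CUR)): offset=5
After 5 (read(8)): returned 'OYLRDBMW', offset=13
After 6 (read(5)): returned 'WC6VF', offset=18
After 7 (seek(-2, END)): offset=20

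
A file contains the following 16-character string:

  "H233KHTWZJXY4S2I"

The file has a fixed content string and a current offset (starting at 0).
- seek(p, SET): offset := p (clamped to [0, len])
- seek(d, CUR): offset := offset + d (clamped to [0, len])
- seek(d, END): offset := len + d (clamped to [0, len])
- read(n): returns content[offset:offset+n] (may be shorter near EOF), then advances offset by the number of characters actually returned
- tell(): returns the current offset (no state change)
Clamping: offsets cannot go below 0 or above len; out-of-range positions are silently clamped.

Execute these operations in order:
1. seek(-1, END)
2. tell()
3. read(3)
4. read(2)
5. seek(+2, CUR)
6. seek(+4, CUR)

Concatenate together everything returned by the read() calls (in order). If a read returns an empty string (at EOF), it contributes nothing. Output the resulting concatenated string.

Answer: I

Derivation:
After 1 (seek(-1, END)): offset=15
After 2 (tell()): offset=15
After 3 (read(3)): returned 'I', offset=16
After 4 (read(2)): returned '', offset=16
After 5 (seek(+2, CUR)): offset=16
After 6 (seek(+4, CUR)): offset=16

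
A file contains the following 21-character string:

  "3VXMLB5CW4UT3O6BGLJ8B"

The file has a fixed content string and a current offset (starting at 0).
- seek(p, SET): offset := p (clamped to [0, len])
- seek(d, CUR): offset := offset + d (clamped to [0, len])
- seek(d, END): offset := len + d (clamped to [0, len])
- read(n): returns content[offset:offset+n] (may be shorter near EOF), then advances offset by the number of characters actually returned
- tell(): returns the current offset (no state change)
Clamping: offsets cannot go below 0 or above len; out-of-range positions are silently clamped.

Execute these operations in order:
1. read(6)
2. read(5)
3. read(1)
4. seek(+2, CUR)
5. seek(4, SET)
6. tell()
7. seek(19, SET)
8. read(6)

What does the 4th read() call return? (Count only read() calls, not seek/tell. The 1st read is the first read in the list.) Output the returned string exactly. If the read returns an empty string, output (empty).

After 1 (read(6)): returned '3VXMLB', offset=6
After 2 (read(5)): returned '5CW4U', offset=11
After 3 (read(1)): returned 'T', offset=12
After 4 (seek(+2, CUR)): offset=14
After 5 (seek(4, SET)): offset=4
After 6 (tell()): offset=4
After 7 (seek(19, SET)): offset=19
After 8 (read(6)): returned '8B', offset=21

Answer: 8B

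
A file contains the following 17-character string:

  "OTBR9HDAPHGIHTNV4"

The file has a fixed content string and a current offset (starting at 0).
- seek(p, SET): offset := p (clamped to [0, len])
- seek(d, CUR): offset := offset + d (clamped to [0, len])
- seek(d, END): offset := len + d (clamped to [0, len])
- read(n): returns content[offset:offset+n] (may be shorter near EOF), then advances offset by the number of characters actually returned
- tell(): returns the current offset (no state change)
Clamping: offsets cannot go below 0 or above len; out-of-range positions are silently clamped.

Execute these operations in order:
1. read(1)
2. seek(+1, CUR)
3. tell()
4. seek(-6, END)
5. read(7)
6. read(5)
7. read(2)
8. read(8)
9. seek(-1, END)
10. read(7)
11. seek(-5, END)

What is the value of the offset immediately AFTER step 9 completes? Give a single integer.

After 1 (read(1)): returned 'O', offset=1
After 2 (seek(+1, CUR)): offset=2
After 3 (tell()): offset=2
After 4 (seek(-6, END)): offset=11
After 5 (read(7)): returned 'IHTNV4', offset=17
After 6 (read(5)): returned '', offset=17
After 7 (read(2)): returned '', offset=17
After 8 (read(8)): returned '', offset=17
After 9 (seek(-1, END)): offset=16

Answer: 16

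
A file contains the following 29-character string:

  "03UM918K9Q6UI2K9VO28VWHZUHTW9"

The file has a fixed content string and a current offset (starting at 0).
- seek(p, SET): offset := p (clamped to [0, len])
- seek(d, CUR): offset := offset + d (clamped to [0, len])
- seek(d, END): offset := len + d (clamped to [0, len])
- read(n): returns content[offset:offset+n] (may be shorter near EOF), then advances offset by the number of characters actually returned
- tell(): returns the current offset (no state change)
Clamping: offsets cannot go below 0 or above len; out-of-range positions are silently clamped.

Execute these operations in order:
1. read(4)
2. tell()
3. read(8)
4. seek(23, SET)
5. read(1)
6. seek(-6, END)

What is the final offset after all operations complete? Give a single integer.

Answer: 23

Derivation:
After 1 (read(4)): returned '03UM', offset=4
After 2 (tell()): offset=4
After 3 (read(8)): returned '918K9Q6U', offset=12
After 4 (seek(23, SET)): offset=23
After 5 (read(1)): returned 'Z', offset=24
After 6 (seek(-6, END)): offset=23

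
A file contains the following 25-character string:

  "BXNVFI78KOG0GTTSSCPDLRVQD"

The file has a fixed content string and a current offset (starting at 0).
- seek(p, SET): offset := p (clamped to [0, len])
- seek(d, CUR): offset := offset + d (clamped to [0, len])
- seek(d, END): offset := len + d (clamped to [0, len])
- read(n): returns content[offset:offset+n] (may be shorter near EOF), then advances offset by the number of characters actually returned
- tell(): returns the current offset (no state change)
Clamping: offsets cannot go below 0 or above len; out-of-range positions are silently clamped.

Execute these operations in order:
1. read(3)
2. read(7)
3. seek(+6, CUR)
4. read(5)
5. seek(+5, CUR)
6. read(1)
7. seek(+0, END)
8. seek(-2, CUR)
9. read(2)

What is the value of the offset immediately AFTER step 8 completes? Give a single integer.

Answer: 23

Derivation:
After 1 (read(3)): returned 'BXN', offset=3
After 2 (read(7)): returned 'VFI78KO', offset=10
After 3 (seek(+6, CUR)): offset=16
After 4 (read(5)): returned 'SCPDL', offset=21
After 5 (seek(+5, CUR)): offset=25
After 6 (read(1)): returned '', offset=25
After 7 (seek(+0, END)): offset=25
After 8 (seek(-2, CUR)): offset=23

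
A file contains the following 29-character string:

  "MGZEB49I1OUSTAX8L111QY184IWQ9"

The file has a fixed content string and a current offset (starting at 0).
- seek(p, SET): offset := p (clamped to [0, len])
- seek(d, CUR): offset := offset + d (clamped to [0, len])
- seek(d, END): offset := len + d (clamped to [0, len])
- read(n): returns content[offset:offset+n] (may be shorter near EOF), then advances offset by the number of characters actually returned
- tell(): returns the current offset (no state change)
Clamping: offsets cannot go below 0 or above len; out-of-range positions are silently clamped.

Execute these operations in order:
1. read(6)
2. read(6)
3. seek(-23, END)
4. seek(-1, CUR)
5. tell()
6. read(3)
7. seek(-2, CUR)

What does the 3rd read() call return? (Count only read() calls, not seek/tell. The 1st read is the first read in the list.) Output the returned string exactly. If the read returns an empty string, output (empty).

After 1 (read(6)): returned 'MGZEB4', offset=6
After 2 (read(6)): returned '9I1OUS', offset=12
After 3 (seek(-23, END)): offset=6
After 4 (seek(-1, CUR)): offset=5
After 5 (tell()): offset=5
After 6 (read(3)): returned '49I', offset=8
After 7 (seek(-2, CUR)): offset=6

Answer: 49I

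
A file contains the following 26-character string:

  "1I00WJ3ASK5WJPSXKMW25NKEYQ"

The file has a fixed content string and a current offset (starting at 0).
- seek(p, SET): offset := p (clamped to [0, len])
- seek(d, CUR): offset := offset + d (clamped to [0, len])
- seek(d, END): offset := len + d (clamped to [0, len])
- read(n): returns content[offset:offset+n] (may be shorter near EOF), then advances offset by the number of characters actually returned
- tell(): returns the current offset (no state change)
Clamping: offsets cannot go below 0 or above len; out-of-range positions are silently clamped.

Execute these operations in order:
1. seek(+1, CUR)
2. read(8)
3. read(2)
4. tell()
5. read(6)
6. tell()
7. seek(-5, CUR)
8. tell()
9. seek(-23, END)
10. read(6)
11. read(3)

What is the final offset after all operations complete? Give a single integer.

Answer: 12

Derivation:
After 1 (seek(+1, CUR)): offset=1
After 2 (read(8)): returned 'I00WJ3AS', offset=9
After 3 (read(2)): returned 'K5', offset=11
After 4 (tell()): offset=11
After 5 (read(6)): returned 'WJPSXK', offset=17
After 6 (tell()): offset=17
After 7 (seek(-5, CUR)): offset=12
After 8 (tell()): offset=12
After 9 (seek(-23, END)): offset=3
After 10 (read(6)): returned '0WJ3AS', offset=9
After 11 (read(3)): returned 'K5W', offset=12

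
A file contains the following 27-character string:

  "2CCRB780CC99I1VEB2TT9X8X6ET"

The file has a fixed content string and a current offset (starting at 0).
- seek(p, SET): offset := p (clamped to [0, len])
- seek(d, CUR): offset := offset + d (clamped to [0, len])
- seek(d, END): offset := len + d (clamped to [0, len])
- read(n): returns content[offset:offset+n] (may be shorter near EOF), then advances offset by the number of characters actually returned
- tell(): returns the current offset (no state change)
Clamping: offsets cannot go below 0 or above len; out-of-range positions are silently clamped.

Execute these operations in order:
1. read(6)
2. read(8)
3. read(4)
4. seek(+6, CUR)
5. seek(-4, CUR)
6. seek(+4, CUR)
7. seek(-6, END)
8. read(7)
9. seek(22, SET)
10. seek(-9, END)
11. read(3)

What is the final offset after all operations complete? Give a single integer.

After 1 (read(6)): returned '2CCRB7', offset=6
After 2 (read(8)): returned '80CC99I1', offset=14
After 3 (read(4)): returned 'VEB2', offset=18
After 4 (seek(+6, CUR)): offset=24
After 5 (seek(-4, CUR)): offset=20
After 6 (seek(+4, CUR)): offset=24
After 7 (seek(-6, END)): offset=21
After 8 (read(7)): returned 'X8X6ET', offset=27
After 9 (seek(22, SET)): offset=22
After 10 (seek(-9, END)): offset=18
After 11 (read(3)): returned 'TT9', offset=21

Answer: 21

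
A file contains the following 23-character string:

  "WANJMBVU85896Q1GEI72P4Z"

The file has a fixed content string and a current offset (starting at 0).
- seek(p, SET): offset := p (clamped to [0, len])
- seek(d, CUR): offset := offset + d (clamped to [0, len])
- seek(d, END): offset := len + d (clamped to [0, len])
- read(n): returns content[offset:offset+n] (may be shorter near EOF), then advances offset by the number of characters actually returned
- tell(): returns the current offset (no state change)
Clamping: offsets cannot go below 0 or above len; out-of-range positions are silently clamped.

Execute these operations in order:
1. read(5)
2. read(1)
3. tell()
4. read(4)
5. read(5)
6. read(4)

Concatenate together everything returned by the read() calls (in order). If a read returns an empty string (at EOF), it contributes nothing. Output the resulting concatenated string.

Answer: WANJMBVU85896Q1GEI7

Derivation:
After 1 (read(5)): returned 'WANJM', offset=5
After 2 (read(1)): returned 'B', offset=6
After 3 (tell()): offset=6
After 4 (read(4)): returned 'VU85', offset=10
After 5 (read(5)): returned '896Q1', offset=15
After 6 (read(4)): returned 'GEI7', offset=19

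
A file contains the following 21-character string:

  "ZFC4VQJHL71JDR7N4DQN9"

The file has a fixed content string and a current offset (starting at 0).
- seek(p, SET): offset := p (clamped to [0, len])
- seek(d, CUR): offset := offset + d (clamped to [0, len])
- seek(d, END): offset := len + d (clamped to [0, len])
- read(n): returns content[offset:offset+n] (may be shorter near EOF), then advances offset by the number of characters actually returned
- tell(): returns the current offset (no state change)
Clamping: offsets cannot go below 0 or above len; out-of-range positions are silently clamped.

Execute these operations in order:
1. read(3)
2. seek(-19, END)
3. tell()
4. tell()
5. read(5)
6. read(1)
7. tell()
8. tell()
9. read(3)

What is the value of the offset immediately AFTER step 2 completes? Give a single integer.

After 1 (read(3)): returned 'ZFC', offset=3
After 2 (seek(-19, END)): offset=2

Answer: 2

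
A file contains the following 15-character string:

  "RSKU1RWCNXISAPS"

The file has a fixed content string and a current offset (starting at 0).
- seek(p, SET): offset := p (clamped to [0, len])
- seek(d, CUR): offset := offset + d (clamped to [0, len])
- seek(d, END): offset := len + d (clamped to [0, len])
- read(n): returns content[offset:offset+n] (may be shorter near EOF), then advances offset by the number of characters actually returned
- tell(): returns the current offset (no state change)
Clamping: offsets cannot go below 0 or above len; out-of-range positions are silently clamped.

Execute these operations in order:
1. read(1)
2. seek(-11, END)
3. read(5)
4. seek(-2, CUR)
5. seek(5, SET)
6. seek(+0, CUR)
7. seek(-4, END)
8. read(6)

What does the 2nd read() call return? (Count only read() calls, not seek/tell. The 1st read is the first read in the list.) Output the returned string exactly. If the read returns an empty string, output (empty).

After 1 (read(1)): returned 'R', offset=1
After 2 (seek(-11, END)): offset=4
After 3 (read(5)): returned '1RWCN', offset=9
After 4 (seek(-2, CUR)): offset=7
After 5 (seek(5, SET)): offset=5
After 6 (seek(+0, CUR)): offset=5
After 7 (seek(-4, END)): offset=11
After 8 (read(6)): returned 'SAPS', offset=15

Answer: 1RWCN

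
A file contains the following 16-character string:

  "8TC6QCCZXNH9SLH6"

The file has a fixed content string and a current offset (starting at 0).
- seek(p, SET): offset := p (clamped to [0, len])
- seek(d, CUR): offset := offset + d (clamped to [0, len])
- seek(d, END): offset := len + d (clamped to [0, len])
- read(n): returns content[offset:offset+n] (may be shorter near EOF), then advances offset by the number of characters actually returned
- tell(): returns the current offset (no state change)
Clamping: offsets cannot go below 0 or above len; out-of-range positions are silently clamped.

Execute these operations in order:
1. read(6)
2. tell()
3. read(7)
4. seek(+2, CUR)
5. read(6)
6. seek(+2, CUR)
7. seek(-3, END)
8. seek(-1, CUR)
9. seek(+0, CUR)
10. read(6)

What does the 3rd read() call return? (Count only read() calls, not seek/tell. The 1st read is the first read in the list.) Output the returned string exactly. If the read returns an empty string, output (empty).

Answer: 6

Derivation:
After 1 (read(6)): returned '8TC6QC', offset=6
After 2 (tell()): offset=6
After 3 (read(7)): returned 'CZXNH9S', offset=13
After 4 (seek(+2, CUR)): offset=15
After 5 (read(6)): returned '6', offset=16
After 6 (seek(+2, CUR)): offset=16
After 7 (seek(-3, END)): offset=13
After 8 (seek(-1, CUR)): offset=12
After 9 (seek(+0, CUR)): offset=12
After 10 (read(6)): returned 'SLH6', offset=16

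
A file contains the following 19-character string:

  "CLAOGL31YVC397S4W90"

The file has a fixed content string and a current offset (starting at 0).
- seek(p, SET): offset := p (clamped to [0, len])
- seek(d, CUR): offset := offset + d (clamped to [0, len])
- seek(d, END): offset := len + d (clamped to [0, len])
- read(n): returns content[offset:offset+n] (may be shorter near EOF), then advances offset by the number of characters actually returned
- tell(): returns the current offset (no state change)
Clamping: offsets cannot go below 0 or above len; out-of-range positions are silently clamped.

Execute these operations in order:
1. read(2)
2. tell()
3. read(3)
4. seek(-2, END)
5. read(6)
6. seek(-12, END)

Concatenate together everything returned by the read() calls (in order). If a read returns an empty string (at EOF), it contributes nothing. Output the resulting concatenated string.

Answer: CLAOG90

Derivation:
After 1 (read(2)): returned 'CL', offset=2
After 2 (tell()): offset=2
After 3 (read(3)): returned 'AOG', offset=5
After 4 (seek(-2, END)): offset=17
After 5 (read(6)): returned '90', offset=19
After 6 (seek(-12, END)): offset=7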